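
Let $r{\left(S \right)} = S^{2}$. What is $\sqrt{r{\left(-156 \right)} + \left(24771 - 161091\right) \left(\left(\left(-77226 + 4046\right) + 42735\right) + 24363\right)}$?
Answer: $4 \sqrt{51820161} \approx 28795.0$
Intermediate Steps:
$\sqrt{r{\left(-156 \right)} + \left(24771 - 161091\right) \left(\left(\left(-77226 + 4046\right) + 42735\right) + 24363\right)} = \sqrt{\left(-156\right)^{2} + \left(24771 - 161091\right) \left(\left(\left(-77226 + 4046\right) + 42735\right) + 24363\right)} = \sqrt{24336 - 136320 \left(\left(-73180 + 42735\right) + 24363\right)} = \sqrt{24336 - 136320 \left(-30445 + 24363\right)} = \sqrt{24336 - -829098240} = \sqrt{24336 + 829098240} = \sqrt{829122576} = 4 \sqrt{51820161}$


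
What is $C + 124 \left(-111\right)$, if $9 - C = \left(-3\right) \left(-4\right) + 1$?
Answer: $-13768$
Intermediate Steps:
$C = -4$ ($C = 9 - \left(\left(-3\right) \left(-4\right) + 1\right) = 9 - \left(12 + 1\right) = 9 - 13 = -4$)
$C + 124 \left(-111\right) = -4 + 124 \left(-111\right) = -4 - 13764 = -13768$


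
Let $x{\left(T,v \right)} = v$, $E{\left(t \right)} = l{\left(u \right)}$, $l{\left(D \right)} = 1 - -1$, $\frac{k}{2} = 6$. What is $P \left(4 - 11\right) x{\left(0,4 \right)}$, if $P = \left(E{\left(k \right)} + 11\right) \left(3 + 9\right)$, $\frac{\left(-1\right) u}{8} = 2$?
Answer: $-4368$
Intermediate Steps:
$k = 12$ ($k = 2 \cdot 6 = 12$)
$u = -16$ ($u = \left(-8\right) 2 = -16$)
$l{\left(D \right)} = 2$ ($l{\left(D \right)} = 1 + 1 = 2$)
$E{\left(t \right)} = 2$
$P = 156$ ($P = \left(2 + 11\right) \left(3 + 9\right) = 13 \cdot 12 = 156$)
$P \left(4 - 11\right) x{\left(0,4 \right)} = 156 \left(4 - 11\right) 4 = 156 \left(-7\right) 4 = \left(-1092\right) 4 = -4368$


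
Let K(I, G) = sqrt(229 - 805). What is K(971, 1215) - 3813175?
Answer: -3813175 + 24*I ≈ -3.8132e+6 + 24.0*I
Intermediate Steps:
K(I, G) = 24*I (K(I, G) = sqrt(-576) = 24*I)
K(971, 1215) - 3813175 = 24*I - 3813175 = -3813175 + 24*I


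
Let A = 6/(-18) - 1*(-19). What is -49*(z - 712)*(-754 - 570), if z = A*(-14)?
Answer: -189437920/3 ≈ -6.3146e+7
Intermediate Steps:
A = 56/3 (A = 6*(-1/18) + 19 = -1/3 + 19 = 56/3 ≈ 18.667)
z = -784/3 (z = (56/3)*(-14) = -784/3 ≈ -261.33)
-49*(z - 712)*(-754 - 570) = -49*(-784/3 - 712)*(-754 - 570) = -(-143080)*(-1324)/3 = -49*3866080/3 = -189437920/3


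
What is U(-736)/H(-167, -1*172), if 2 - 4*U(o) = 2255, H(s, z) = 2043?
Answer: -751/2724 ≈ -0.27570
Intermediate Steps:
U(o) = -2253/4 (U(o) = 1/2 - 1/4*2255 = 1/2 - 2255/4 = -2253/4)
U(-736)/H(-167, -1*172) = -2253/4/2043 = -2253/4*1/2043 = -751/2724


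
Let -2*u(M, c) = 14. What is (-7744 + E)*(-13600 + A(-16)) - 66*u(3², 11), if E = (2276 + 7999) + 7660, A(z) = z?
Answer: -138760194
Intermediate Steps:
u(M, c) = -7 (u(M, c) = -½*14 = -7)
E = 17935 (E = 10275 + 7660 = 17935)
(-7744 + E)*(-13600 + A(-16)) - 66*u(3², 11) = (-7744 + 17935)*(-13600 - 16) - 66*(-7) = 10191*(-13616) - 1*(-462) = -138760656 + 462 = -138760194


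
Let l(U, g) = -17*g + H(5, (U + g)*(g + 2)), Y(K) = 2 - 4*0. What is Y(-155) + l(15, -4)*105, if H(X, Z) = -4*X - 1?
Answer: 4937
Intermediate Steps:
Y(K) = 2 (Y(K) = 2 + 0 = 2)
H(X, Z) = -1 - 4*X
l(U, g) = -21 - 17*g (l(U, g) = -17*g + (-1 - 4*5) = -17*g + (-1 - 20) = -17*g - 21 = -21 - 17*g)
Y(-155) + l(15, -4)*105 = 2 + (-21 - 17*(-4))*105 = 2 + (-21 + 68)*105 = 2 + 47*105 = 2 + 4935 = 4937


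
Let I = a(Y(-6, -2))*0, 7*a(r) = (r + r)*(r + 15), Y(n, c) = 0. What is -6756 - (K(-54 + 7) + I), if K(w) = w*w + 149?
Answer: -9114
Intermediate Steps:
a(r) = 2*r*(15 + r)/7 (a(r) = ((r + r)*(r + 15))/7 = ((2*r)*(15 + r))/7 = (2*r*(15 + r))/7 = 2*r*(15 + r)/7)
I = 0 (I = ((2/7)*0*(15 + 0))*0 = ((2/7)*0*15)*0 = 0*0 = 0)
K(w) = 149 + w² (K(w) = w² + 149 = 149 + w²)
-6756 - (K(-54 + 7) + I) = -6756 - ((149 + (-54 + 7)²) + 0) = -6756 - ((149 + (-47)²) + 0) = -6756 - ((149 + 2209) + 0) = -6756 - (2358 + 0) = -6756 - 1*2358 = -6756 - 2358 = -9114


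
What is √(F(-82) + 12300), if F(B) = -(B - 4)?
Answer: √12386 ≈ 111.29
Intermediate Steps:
F(B) = 4 - B (F(B) = -(-4 + B) = 4 - B)
√(F(-82) + 12300) = √((4 - 1*(-82)) + 12300) = √((4 + 82) + 12300) = √(86 + 12300) = √12386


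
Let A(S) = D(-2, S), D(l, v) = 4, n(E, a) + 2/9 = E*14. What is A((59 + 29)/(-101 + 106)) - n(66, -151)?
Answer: -8278/9 ≈ -919.78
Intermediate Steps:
n(E, a) = -2/9 + 14*E (n(E, a) = -2/9 + E*14 = -2/9 + 14*E)
A(S) = 4
A((59 + 29)/(-101 + 106)) - n(66, -151) = 4 - (-2/9 + 14*66) = 4 - (-2/9 + 924) = 4 - 1*8314/9 = 4 - 8314/9 = -8278/9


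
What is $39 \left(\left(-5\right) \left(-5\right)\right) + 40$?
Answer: $1015$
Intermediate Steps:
$39 \left(\left(-5\right) \left(-5\right)\right) + 40 = 39 \cdot 25 + 40 = 975 + 40 = 1015$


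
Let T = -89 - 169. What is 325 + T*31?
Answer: -7673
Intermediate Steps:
T = -258
325 + T*31 = 325 - 258*31 = 325 - 7998 = -7673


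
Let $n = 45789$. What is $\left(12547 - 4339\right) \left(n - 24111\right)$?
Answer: $177933024$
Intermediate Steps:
$\left(12547 - 4339\right) \left(n - 24111\right) = \left(12547 - 4339\right) \left(45789 - 24111\right) = 8208 \cdot 21678 = 177933024$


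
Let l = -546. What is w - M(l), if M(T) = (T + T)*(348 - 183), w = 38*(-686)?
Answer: 154112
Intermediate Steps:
w = -26068
M(T) = 330*T (M(T) = (2*T)*165 = 330*T)
w - M(l) = -26068 - 330*(-546) = -26068 - 1*(-180180) = -26068 + 180180 = 154112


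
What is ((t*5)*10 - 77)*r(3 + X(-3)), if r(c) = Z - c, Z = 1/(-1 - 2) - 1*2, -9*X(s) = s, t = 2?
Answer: -391/3 ≈ -130.33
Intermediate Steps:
X(s) = -s/9
Z = -7/3 (Z = 1/(-3) - 2 = -⅓ - 2 = -7/3 ≈ -2.3333)
r(c) = -7/3 - c
((t*5)*10 - 77)*r(3 + X(-3)) = ((2*5)*10 - 77)*(-7/3 - (3 - ⅑*(-3))) = (10*10 - 77)*(-7/3 - (3 + ⅓)) = (100 - 77)*(-7/3 - 1*10/3) = 23*(-7/3 - 10/3) = 23*(-17/3) = -391/3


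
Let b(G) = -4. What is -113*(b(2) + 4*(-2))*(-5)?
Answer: -6780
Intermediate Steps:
-113*(b(2) + 4*(-2))*(-5) = -113*(-4 + 4*(-2))*(-5) = -113*(-4 - 8)*(-5) = -(-1356)*(-5) = -113*60 = -6780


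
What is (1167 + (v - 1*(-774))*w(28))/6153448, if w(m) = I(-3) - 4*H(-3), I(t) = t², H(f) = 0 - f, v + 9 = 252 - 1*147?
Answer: -1443/6153448 ≈ -0.00023450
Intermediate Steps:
v = 96 (v = -9 + (252 - 1*147) = -9 + (252 - 147) = -9 + 105 = 96)
H(f) = -f
w(m) = -3 (w(m) = (-3)² - (-4)*(-3) = 9 - 4*3 = 9 - 12 = -3)
(1167 + (v - 1*(-774))*w(28))/6153448 = (1167 + (96 - 1*(-774))*(-3))/6153448 = (1167 + (96 + 774)*(-3))*(1/6153448) = (1167 + 870*(-3))*(1/6153448) = (1167 - 2610)*(1/6153448) = -1443*1/6153448 = -1443/6153448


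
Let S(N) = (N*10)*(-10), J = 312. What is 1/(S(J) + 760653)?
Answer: 1/729453 ≈ 1.3709e-6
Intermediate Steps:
S(N) = -100*N (S(N) = (10*N)*(-10) = -100*N)
1/(S(J) + 760653) = 1/(-100*312 + 760653) = 1/(-31200 + 760653) = 1/729453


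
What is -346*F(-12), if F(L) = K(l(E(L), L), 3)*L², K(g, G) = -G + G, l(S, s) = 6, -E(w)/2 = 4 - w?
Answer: 0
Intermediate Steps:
E(w) = -8 + 2*w (E(w) = -2*(4 - w) = -8 + 2*w)
K(g, G) = 0
F(L) = 0 (F(L) = 0*L² = 0)
-346*F(-12) = -346*0 = 0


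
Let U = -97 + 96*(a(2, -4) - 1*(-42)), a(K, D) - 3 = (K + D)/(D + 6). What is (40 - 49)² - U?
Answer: -4046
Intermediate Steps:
a(K, D) = 3 + (D + K)/(6 + D) (a(K, D) = 3 + (K + D)/(D + 6) = 3 + (D + K)/(6 + D))
U = 4127 (U = -97 + 96*((18 + 2 + 4*(-4))/(6 - 4) - 1*(-42)) = -97 + 96*((18 + 2 - 16)/2 + 42) = -97 + 96*((½)*4 + 42) = -97 + 96*(2 + 42) = -97 + 96*44 = -97 + 4224 = 4127)
(40 - 49)² - U = (40 - 49)² - 1*4127 = (-9)² - 4127 = 81 - 4127 = -4046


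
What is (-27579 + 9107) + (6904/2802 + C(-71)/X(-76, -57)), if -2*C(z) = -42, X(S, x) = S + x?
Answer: -491644783/26619 ≈ -18470.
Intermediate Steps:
C(z) = 21 (C(z) = -½*(-42) = 21)
(-27579 + 9107) + (6904/2802 + C(-71)/X(-76, -57)) = (-27579 + 9107) + (6904/2802 + 21/(-76 - 57)) = -18472 + (6904*(1/2802) + 21/(-133)) = -18472 + (3452/1401 + 21*(-1/133)) = -18472 + (3452/1401 - 3/19) = -18472 + 61385/26619 = -491644783/26619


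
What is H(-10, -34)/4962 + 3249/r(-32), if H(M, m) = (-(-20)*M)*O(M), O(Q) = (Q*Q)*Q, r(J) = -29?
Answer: -5160769/71949 ≈ -71.728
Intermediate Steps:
O(Q) = Q³ (O(Q) = Q²*Q = Q³)
H(M, m) = 20*M⁴ (H(M, m) = (-(-20)*M)*M³ = (20*M)*M³ = 20*M⁴)
H(-10, -34)/4962 + 3249/r(-32) = (20*(-10)⁴)/4962 + 3249/(-29) = (20*10000)*(1/4962) + 3249*(-1/29) = 200000*(1/4962) - 3249/29 = 100000/2481 - 3249/29 = -5160769/71949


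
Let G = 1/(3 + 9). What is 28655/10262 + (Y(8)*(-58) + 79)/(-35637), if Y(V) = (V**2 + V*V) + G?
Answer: 234986191/78365763 ≈ 2.9986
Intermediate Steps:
G = 1/12 ≈ 0.083333
Y(V) = 1/12 + 2*V**2 (Y(V) = (V**2 + V*V) + 1/12 = (V**2 + V**2) + 1/12 = 2*V**2 + 1/12 = 1/12 + 2*V**2)
28655/10262 + (Y(8)*(-58) + 79)/(-35637) = 28655/10262 + ((1/12 + 2*8**2)*(-58) + 79)/(-35637) = 28655*(1/10262) + ((1/12 + 2*64)*(-58) + 79)*(-1/35637) = 28655/10262 + ((1/12 + 128)*(-58) + 79)*(-1/35637) = 28655/10262 + ((1537/12)*(-58) + 79)*(-1/35637) = 28655/10262 + (-44573/6 + 79)*(-1/35637) = 28655/10262 - 44099/6*(-1/35637) = 28655/10262 + 44099/213822 = 234986191/78365763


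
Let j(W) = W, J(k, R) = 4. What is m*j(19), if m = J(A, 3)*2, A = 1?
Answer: 152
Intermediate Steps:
m = 8 (m = 4*2 = 8)
m*j(19) = 8*19 = 152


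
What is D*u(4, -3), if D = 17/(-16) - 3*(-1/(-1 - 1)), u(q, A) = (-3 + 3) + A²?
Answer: -369/16 ≈ -23.063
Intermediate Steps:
u(q, A) = A² (u(q, A) = 0 + A² = A²)
D = -41/16 (D = 17*(-1/16) - 3/((-2*(-1))) = -17/16 - 3/2 = -41/16 ≈ -2.5625)
D*u(4, -3) = -41/16*(-3)² = -41/16*9 = -369/16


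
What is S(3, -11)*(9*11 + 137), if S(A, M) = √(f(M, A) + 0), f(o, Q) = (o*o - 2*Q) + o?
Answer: 472*√26 ≈ 2406.7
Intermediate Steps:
f(o, Q) = o + o² - 2*Q (f(o, Q) = (o² - 2*Q) + o = o + o² - 2*Q)
S(A, M) = √(M + M² - 2*A) (S(A, M) = √((M + M² - 2*A) + 0) = √(M + M² - 2*A))
S(3, -11)*(9*11 + 137) = √(-11 + (-11)² - 2*3)*(9*11 + 137) = √(-11 + 121 - 6)*(99 + 137) = √104*236 = (2*√26)*236 = 472*√26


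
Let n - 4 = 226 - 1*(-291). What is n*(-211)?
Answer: -109931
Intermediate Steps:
n = 521 (n = 4 + (226 - 1*(-291)) = 4 + (226 + 291) = 4 + 517 = 521)
n*(-211) = 521*(-211) = -109931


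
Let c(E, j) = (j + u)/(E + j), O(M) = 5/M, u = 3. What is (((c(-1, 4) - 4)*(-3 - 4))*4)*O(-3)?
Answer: -700/9 ≈ -77.778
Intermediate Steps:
c(E, j) = (3 + j)/(E + j) (c(E, j) = (j + 3)/(E + j) = (3 + j)/(E + j))
(((c(-1, 4) - 4)*(-3 - 4))*4)*O(-3) = ((((3 + 4)/(-1 + 4) - 4)*(-3 - 4))*4)*(5/(-3)) = (((7/3 - 4)*(-7))*4)*(5*(-⅓)) = ((((⅓)*7 - 4)*(-7))*4)*(-5/3) = (((7/3 - 4)*(-7))*4)*(-5/3) = (-5/3*(-7)*4)*(-5/3) = ((35/3)*4)*(-5/3) = (140/3)*(-5/3) = -700/9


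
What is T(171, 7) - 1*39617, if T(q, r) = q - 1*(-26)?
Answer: -39420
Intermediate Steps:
T(q, r) = 26 + q (T(q, r) = q + 26 = 26 + q)
T(171, 7) - 1*39617 = (26 + 171) - 1*39617 = 197 - 39617 = -39420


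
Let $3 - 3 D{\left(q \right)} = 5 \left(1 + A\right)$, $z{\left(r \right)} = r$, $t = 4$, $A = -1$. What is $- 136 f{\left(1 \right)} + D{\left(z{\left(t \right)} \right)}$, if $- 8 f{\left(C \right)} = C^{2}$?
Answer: $18$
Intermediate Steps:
$D{\left(q \right)} = 1$ ($D{\left(q \right)} = 1 - \frac{5 \left(1 - 1\right)}{3} = 1 - \frac{5 \cdot 0}{3} = 1 - 0 = 1 + 0 = 1$)
$f{\left(C \right)} = - \frac{C^{2}}{8}$
$- 136 f{\left(1 \right)} + D{\left(z{\left(t \right)} \right)} = - 136 \left(- \frac{1^{2}}{8}\right) + 1 = - 136 \left(\left(- \frac{1}{8}\right) 1\right) + 1 = \left(-136\right) \left(- \frac{1}{8}\right) + 1 = 17 + 1 = 18$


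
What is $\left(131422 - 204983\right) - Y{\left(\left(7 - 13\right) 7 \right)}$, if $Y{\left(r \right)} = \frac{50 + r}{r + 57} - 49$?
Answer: $- \frac{1102688}{15} \approx -73513.0$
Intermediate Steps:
$Y{\left(r \right)} = -49 + \frac{50 + r}{57 + r}$ ($Y{\left(r \right)} = \frac{50 + r}{57 + r} - 49 = -49 + \frac{50 + r}{57 + r}$)
$\left(131422 - 204983\right) - Y{\left(\left(7 - 13\right) 7 \right)} = \left(131422 - 204983\right) - \frac{-2743 - 48 \left(7 - 13\right) 7}{57 + \left(7 - 13\right) 7} = -73561 - \frac{-2743 - 48 \left(\left(-6\right) 7\right)}{57 - 42} = -73561 - \frac{-2743 - -2016}{57 - 42} = -73561 - \frac{-2743 + 2016}{15} = -73561 - \frac{1}{15} \left(-727\right) = -73561 - - \frac{727}{15} = -73561 + \frac{727}{15} = - \frac{1102688}{15}$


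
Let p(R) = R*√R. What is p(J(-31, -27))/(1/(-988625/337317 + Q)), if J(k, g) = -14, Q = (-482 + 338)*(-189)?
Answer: -128512031858*I*√14/337317 ≈ -1.4255e+6*I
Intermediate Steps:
Q = 27216 (Q = -144*(-189) = 27216)
p(R) = R^(3/2)
p(J(-31, -27))/(1/(-988625/337317 + Q)) = (-14)^(3/2)/(1/(-988625/337317 + 27216)) = (-14*I*√14)/(1/(-988625*1/337317 + 27216)) = (-14*I*√14)/(1/(-988625/337317 + 27216)) = (-14*I*√14)/(1/(9179430847/337317)) = (-14*I*√14)/(337317/9179430847) = -14*I*√14*(9179430847/337317) = -128512031858*I*√14/337317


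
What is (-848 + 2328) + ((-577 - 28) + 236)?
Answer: 1111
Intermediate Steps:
(-848 + 2328) + ((-577 - 28) + 236) = 1480 + (-605 + 236) = 1480 - 369 = 1111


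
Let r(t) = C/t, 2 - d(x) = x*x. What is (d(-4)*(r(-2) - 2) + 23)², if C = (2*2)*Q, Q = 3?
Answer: 18225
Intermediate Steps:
C = 12 (C = (2*2)*3 = 4*3 = 12)
d(x) = 2 - x² (d(x) = 2 - x*x = 2 - x²)
r(t) = 12/t
(d(-4)*(r(-2) - 2) + 23)² = ((2 - 1*(-4)²)*(12/(-2) - 2) + 23)² = ((2 - 1*16)*(12*(-½) - 2) + 23)² = ((2 - 16)*(-6 - 2) + 23)² = (-14*(-8) + 23)² = (112 + 23)² = 135² = 18225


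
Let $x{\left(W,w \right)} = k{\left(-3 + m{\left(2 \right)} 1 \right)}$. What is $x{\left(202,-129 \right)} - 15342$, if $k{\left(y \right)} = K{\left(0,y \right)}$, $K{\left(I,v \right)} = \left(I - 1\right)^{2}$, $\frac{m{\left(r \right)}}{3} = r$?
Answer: $-15341$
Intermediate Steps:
$m{\left(r \right)} = 3 r$
$K{\left(I,v \right)} = \left(-1 + I\right)^{2}$
$k{\left(y \right)} = 1$ ($k{\left(y \right)} = \left(-1 + 0\right)^{2} = \left(-1\right)^{2} = 1$)
$x{\left(W,w \right)} = 1$
$x{\left(202,-129 \right)} - 15342 = 1 - 15342 = -15341$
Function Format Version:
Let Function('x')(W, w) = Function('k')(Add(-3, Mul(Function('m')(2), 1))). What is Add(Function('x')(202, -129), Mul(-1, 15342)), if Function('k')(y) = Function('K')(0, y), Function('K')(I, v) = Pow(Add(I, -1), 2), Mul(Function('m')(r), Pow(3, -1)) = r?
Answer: -15341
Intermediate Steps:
Function('m')(r) = Mul(3, r)
Function('K')(I, v) = Pow(Add(-1, I), 2)
Function('k')(y) = 1 (Function('k')(y) = Pow(Add(-1, 0), 2) = Pow(-1, 2) = 1)
Function('x')(W, w) = 1
Add(Function('x')(202, -129), Mul(-1, 15342)) = Add(1, Mul(-1, 15342)) = Add(1, -15342) = -15341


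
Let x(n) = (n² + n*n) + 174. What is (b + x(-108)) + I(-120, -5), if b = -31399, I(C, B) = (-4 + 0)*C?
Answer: -7417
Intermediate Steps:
I(C, B) = -4*C
x(n) = 174 + 2*n² (x(n) = (n² + n²) + 174 = 2*n² + 174 = 174 + 2*n²)
(b + x(-108)) + I(-120, -5) = (-31399 + (174 + 2*(-108)²)) - 4*(-120) = (-31399 + (174 + 2*11664)) + 480 = (-31399 + (174 + 23328)) + 480 = (-31399 + 23502) + 480 = -7897 + 480 = -7417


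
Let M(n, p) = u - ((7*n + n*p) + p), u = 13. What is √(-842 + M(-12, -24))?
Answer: I*√1009 ≈ 31.765*I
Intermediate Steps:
M(n, p) = 13 - p - 7*n - n*p (M(n, p) = 13 - ((7*n + n*p) + p) = 13 - (p + 7*n + n*p) = 13 + (-p - 7*n - n*p) = 13 - p - 7*n - n*p)
√(-842 + M(-12, -24)) = √(-842 + (13 - 1*(-24) - 7*(-12) - 1*(-12)*(-24))) = √(-842 + (13 + 24 + 84 - 288)) = √(-842 - 167) = √(-1009) = I*√1009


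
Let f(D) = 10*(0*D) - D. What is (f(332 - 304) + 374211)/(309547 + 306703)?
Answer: 374183/616250 ≈ 0.60719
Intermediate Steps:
f(D) = -D (f(D) = 10*0 - D = 0 - D = -D)
(f(332 - 304) + 374211)/(309547 + 306703) = (-(332 - 304) + 374211)/(309547 + 306703) = (-1*28 + 374211)/616250 = (-28 + 374211)*(1/616250) = 374183*(1/616250) = 374183/616250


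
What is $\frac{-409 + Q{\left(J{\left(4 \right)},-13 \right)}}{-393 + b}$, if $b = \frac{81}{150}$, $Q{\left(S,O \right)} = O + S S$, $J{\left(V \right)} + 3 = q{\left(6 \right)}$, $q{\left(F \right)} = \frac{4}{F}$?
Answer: $\frac{187450}{176607} \approx 1.0614$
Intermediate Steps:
$J{\left(V \right)} = - \frac{7}{3}$ ($J{\left(V \right)} = -3 + \frac{4}{6} = -3 + 4 \cdot \frac{1}{6} = -3 + \frac{2}{3} = - \frac{7}{3}$)
$Q{\left(S,O \right)} = O + S^{2}$
$b = \frac{27}{50}$ ($b = 81 \cdot \frac{1}{150} = \frac{27}{50} \approx 0.54$)
$\frac{-409 + Q{\left(J{\left(4 \right)},-13 \right)}}{-393 + b} = \frac{-409 - \left(13 - \left(- \frac{7}{3}\right)^{2}\right)}{-393 + \frac{27}{50}} = \frac{-409 + \left(-13 + \frac{49}{9}\right)}{- \frac{19623}{50}} = \left(-409 - \frac{68}{9}\right) \left(- \frac{50}{19623}\right) = \left(- \frac{3749}{9}\right) \left(- \frac{50}{19623}\right) = \frac{187450}{176607}$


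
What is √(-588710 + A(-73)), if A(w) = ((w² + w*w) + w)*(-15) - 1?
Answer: 3*I*√83054 ≈ 864.57*I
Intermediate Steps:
A(w) = -1 - 30*w² - 15*w (A(w) = ((w² + w²) + w)*(-15) - 1 = (2*w² + w)*(-15) - 1 = (w + 2*w²)*(-15) - 1 = (-30*w² - 15*w) - 1 = -1 - 30*w² - 15*w)
√(-588710 + A(-73)) = √(-588710 + (-1 - 30*(-73)² - 15*(-73))) = √(-588710 + (-1 - 30*5329 + 1095)) = √(-588710 + (-1 - 159870 + 1095)) = √(-588710 - 158776) = √(-747486) = 3*I*√83054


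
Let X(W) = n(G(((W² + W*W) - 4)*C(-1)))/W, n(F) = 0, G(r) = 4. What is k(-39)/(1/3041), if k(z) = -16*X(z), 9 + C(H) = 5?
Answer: 0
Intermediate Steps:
C(H) = -4 (C(H) = -9 + 5 = -4)
X(W) = 0 (X(W) = 0/W = 0)
k(z) = 0 (k(z) = -16*0 = 0)
k(-39)/(1/3041) = 0/(1/3041) = 0*3041 = 0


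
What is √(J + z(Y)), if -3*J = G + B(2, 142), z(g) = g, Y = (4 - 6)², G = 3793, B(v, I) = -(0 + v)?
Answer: I*√11337/3 ≈ 35.492*I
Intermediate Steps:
B(v, I) = -v
Y = 4 (Y = (-2)² = 4)
J = -3791/3 (J = -(3793 - 1*2)/3 = -(3793 - 2)/3 = -⅓*3791 = -3791/3 ≈ -1263.7)
√(J + z(Y)) = √(-3791/3 + 4) = √(-3779/3) = I*√11337/3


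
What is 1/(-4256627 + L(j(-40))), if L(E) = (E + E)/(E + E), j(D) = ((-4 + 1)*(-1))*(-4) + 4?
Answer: -1/4256626 ≈ -2.3493e-7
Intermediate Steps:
j(D) = -8 (j(D) = -3*(-1)*(-4) + 4 = 3*(-4) + 4 = -12 + 4 = -8)
L(E) = 1 (L(E) = (2*E)/((2*E)) = (2*E)*(1/(2*E)) = 1)
1/(-4256627 + L(j(-40))) = 1/(-4256627 + 1) = 1/(-4256626) = -1/4256626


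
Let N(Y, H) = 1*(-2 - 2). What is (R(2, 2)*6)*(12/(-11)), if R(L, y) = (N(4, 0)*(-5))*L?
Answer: -2880/11 ≈ -261.82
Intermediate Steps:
N(Y, H) = -4 (N(Y, H) = 1*(-4) = -4)
R(L, y) = 20*L (R(L, y) = (-4*(-5))*L = 20*L)
(R(2, 2)*6)*(12/(-11)) = ((20*2)*6)*(12/(-11)) = (40*6)*(12*(-1/11)) = 240*(-12/11) = -2880/11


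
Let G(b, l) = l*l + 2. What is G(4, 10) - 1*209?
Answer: -107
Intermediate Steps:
G(b, l) = 2 + l**2 (G(b, l) = l**2 + 2 = 2 + l**2)
G(4, 10) - 1*209 = (2 + 10**2) - 1*209 = (2 + 100) - 209 = 102 - 209 = -107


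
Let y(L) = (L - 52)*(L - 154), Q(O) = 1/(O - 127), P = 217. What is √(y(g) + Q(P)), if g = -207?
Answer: √84149110/30 ≈ 305.78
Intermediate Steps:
Q(O) = 1/(-127 + O)
y(L) = (-154 + L)*(-52 + L) (y(L) = (-52 + L)*(-154 + L) = (-154 + L)*(-52 + L))
√(y(g) + Q(P)) = √((8008 + (-207)² - 206*(-207)) + 1/(-127 + 217)) = √((8008 + 42849 + 42642) + 1/90) = √(93499 + 1/90) = √(8414911/90) = √84149110/30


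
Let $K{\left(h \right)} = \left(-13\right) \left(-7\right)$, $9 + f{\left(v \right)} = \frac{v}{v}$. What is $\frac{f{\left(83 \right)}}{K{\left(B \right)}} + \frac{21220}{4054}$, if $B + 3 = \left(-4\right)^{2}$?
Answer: $\frac{949294}{184457} \approx 5.1464$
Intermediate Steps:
$f{\left(v \right)} = -8$ ($f{\left(v \right)} = -9 + \frac{v}{v} = -9 + 1 = -8$)
$B = 13$ ($B = -3 + \left(-4\right)^{2} = -3 + 16 = 13$)
$K{\left(h \right)} = 91$
$\frac{f{\left(83 \right)}}{K{\left(B \right)}} + \frac{21220}{4054} = - \frac{8}{91} + \frac{21220}{4054} = \left(-8\right) \frac{1}{91} + 21220 \cdot \frac{1}{4054} = - \frac{8}{91} + \frac{10610}{2027} = \frac{949294}{184457}$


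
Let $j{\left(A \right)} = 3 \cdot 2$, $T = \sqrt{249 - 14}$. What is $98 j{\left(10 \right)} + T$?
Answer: $588 + \sqrt{235} \approx 603.33$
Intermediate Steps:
$T = \sqrt{235} \approx 15.33$
$j{\left(A \right)} = 6$
$98 j{\left(10 \right)} + T = 98 \cdot 6 + \sqrt{235} = 588 + \sqrt{235}$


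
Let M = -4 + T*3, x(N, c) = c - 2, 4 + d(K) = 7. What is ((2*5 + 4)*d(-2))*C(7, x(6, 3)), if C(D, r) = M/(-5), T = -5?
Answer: 798/5 ≈ 159.60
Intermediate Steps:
d(K) = 3 (d(K) = -4 + 7 = 3)
x(N, c) = -2 + c
M = -19 (M = -4 - 5*3 = -4 - 15 = -19)
C(D, r) = 19/5 (C(D, r) = -19/(-5) = -19*(-⅕) = 19/5)
((2*5 + 4)*d(-2))*C(7, x(6, 3)) = ((2*5 + 4)*3)*(19/5) = ((10 + 4)*3)*(19/5) = (14*3)*(19/5) = 42*(19/5) = 798/5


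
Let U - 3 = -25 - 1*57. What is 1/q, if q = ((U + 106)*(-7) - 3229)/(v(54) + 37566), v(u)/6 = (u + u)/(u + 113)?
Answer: -3137085/285403 ≈ -10.992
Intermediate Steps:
U = -79 (U = 3 + (-25 - 1*57) = 3 + (-25 - 57) = 3 - 82 = -79)
v(u) = 12*u/(113 + u) (v(u) = 6*((u + u)/(u + 113)) = 6*((2*u)/(113 + u)) = 6*(2*u/(113 + u)) = 12*u/(113 + u))
q = -285403/3137085 (q = ((-79 + 106)*(-7) - 3229)/(12*54/(113 + 54) + 37566) = (27*(-7) - 3229)/(12*54/167 + 37566) = (-189 - 3229)/(12*54*(1/167) + 37566) = -3418/(648/167 + 37566) = -3418/6274170/167 = -3418*167/6274170 = -285403/3137085 ≈ -0.090977)
1/q = 1/(-285403/3137085) = -3137085/285403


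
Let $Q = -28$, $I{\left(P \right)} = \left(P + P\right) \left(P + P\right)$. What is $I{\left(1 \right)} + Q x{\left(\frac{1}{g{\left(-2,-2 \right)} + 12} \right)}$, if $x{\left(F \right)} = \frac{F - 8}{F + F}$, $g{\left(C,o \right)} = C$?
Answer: $1110$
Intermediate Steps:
$I{\left(P \right)} = 4 P^{2}$ ($I{\left(P \right)} = 2 P 2 P = 4 P^{2}$)
$x{\left(F \right)} = \frac{-8 + F}{2 F}$
$I{\left(1 \right)} + Q x{\left(\frac{1}{g{\left(-2,-2 \right)} + 12} \right)} = 4 \cdot 1^{2} - 28 \frac{-8 + \frac{1}{-2 + 12}}{2 \frac{1}{-2 + 12}} = 4 \cdot 1 - 28 \frac{-8 + \frac{1}{10}}{2 \cdot \frac{1}{10}} = 4 - 28 \frac{\frac{1}{\frac{1}{10}} \left(-8 + \frac{1}{10}\right)}{2} = 4 - 28 \cdot \frac{1}{2} \cdot 10 \left(- \frac{79}{10}\right) = 4 - -1106 = 4 + 1106 = 1110$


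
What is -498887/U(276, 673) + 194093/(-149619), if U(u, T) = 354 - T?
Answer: 2571760634/1645809 ≈ 1562.6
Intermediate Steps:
-498887/U(276, 673) + 194093/(-149619) = -498887/(354 - 1*673) + 194093/(-149619) = -498887/(354 - 673) + 194093*(-1/149619) = -498887/(-319) - 194093/149619 = -498887*(-1/319) - 194093/149619 = 17203/11 - 194093/149619 = 2571760634/1645809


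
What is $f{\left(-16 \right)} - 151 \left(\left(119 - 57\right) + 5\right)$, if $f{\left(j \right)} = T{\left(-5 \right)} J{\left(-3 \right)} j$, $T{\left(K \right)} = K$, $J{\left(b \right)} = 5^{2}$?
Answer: $-8117$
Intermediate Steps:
$J{\left(b \right)} = 25$
$f{\left(j \right)} = - 125 j$ ($f{\left(j \right)} = \left(-5\right) 25 j = - 125 j$)
$f{\left(-16 \right)} - 151 \left(\left(119 - 57\right) + 5\right) = \left(-125\right) \left(-16\right) - 151 \left(\left(119 - 57\right) + 5\right) = 2000 - 151 \left(62 + 5\right) = 2000 - 10117 = -8117$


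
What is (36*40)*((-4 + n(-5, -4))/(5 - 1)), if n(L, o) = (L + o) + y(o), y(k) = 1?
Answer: -4320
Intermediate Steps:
n(L, o) = 1 + L + o (n(L, o) = (L + o) + 1 = 1 + L + o)
(36*40)*((-4 + n(-5, -4))/(5 - 1)) = (36*40)*((-4 + (1 - 5 - 4))/(5 - 1)) = 1440*((-4 - 8)/4) = 1440*(-12*¼) = 1440*(-3) = -4320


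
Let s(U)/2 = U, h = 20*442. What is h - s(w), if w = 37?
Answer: 8766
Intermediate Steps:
h = 8840
s(U) = 2*U
h - s(w) = 8840 - 2*37 = 8840 - 1*74 = 8840 - 74 = 8766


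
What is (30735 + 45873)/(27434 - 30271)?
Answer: -76608/2837 ≈ -27.003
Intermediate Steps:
(30735 + 45873)/(27434 - 30271) = 76608/(-2837) = 76608*(-1/2837) = -76608/2837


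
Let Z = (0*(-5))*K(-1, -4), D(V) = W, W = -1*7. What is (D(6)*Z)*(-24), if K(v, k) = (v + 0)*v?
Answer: 0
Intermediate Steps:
K(v, k) = v² (K(v, k) = v*v = v²)
W = -7
D(V) = -7
Z = 0 (Z = (0*(-5))*(-1)² = 0*1 = 0)
(D(6)*Z)*(-24) = -7*0*(-24) = 0*(-24) = 0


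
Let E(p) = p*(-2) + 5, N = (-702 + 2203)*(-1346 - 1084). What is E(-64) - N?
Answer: 3647563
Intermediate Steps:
N = -3647430 (N = 1501*(-2430) = -3647430)
E(p) = 5 - 2*p (E(p) = -2*p + 5 = 5 - 2*p)
E(-64) - N = (5 - 2*(-64)) - 1*(-3647430) = (5 + 128) + 3647430 = 133 + 3647430 = 3647563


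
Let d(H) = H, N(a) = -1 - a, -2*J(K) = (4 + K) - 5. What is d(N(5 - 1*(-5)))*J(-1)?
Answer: -11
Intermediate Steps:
J(K) = ½ - K/2 (J(K) = -((4 + K) - 5)/2 = -(-1 + K)/2 = ½ - K/2)
d(N(5 - 1*(-5)))*J(-1) = (-1 - (5 - 1*(-5)))*(½ - ½*(-1)) = (-1 - (5 + 5))*(½ + ½) = (-1 - 1*10)*1 = (-1 - 10)*1 = -11*1 = -11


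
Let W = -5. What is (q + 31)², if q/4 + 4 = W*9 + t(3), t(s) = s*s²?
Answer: 3249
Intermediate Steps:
t(s) = s³
q = -88 (q = -16 + 4*(-5*9 + 3³) = -16 + 4*(-45 + 27) = -16 + 4*(-18) = -16 - 72 = -88)
(q + 31)² = (-88 + 31)² = (-57)² = 3249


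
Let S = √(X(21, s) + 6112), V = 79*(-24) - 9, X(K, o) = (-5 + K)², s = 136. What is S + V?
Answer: -1905 + 4*√398 ≈ -1825.2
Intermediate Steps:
V = -1905 (V = -1896 - 9 = -1905)
S = 4*√398 (S = √((-5 + 21)² + 6112) = √(16² + 6112) = √(256 + 6112) = √6368 = 4*√398 ≈ 79.800)
S + V = 4*√398 - 1905 = -1905 + 4*√398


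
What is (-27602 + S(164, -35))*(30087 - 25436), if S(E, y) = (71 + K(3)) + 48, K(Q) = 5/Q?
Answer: -383447044/3 ≈ -1.2782e+8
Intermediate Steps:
S(E, y) = 362/3 (S(E, y) = (71 + 5/3) + 48 = 218/3 + 48 = 362/3)
(-27602 + S(164, -35))*(30087 - 25436) = (-27602 + 362/3)*(30087 - 25436) = -82444/3*4651 = -383447044/3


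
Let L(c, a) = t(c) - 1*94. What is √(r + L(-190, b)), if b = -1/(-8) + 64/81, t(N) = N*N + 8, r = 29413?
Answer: √65427 ≈ 255.79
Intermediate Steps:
t(N) = 8 + N² (t(N) = N² + 8 = 8 + N²)
b = 593/648 (b = -1*(-⅛) + 64*(1/81) = ⅛ + 64/81 = 593/648 ≈ 0.91512)
L(c, a) = -86 + c² (L(c, a) = (8 + c²) - 1*94 = (8 + c²) - 94 = -86 + c²)
√(r + L(-190, b)) = √(29413 + (-86 + (-190)²)) = √(29413 + (-86 + 36100)) = √(29413 + 36014) = √65427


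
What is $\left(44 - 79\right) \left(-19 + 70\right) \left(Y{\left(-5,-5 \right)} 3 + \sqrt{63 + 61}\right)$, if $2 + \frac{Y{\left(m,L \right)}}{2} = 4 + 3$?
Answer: $-53550 - 3570 \sqrt{31} \approx -73427.0$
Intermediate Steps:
$Y{\left(m,L \right)} = 10$ ($Y{\left(m,L \right)} = -4 + 2 \left(4 + 3\right) = -4 + 2 \cdot 7 = -4 + 14 = 10$)
$\left(44 - 79\right) \left(-19 + 70\right) \left(Y{\left(-5,-5 \right)} 3 + \sqrt{63 + 61}\right) = \left(44 - 79\right) \left(-19 + 70\right) \left(10 \cdot 3 + \sqrt{63 + 61}\right) = \left(-35\right) 51 \left(30 + \sqrt{124}\right) = - 1785 \left(30 + 2 \sqrt{31}\right) = -53550 - 3570 \sqrt{31}$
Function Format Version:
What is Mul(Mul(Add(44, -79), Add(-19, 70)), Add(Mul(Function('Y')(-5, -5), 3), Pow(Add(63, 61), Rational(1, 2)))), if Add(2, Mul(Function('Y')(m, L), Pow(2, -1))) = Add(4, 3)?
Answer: Add(-53550, Mul(-3570, Pow(31, Rational(1, 2)))) ≈ -73427.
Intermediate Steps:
Function('Y')(m, L) = 10 (Function('Y')(m, L) = Add(-4, Mul(2, Add(4, 3))) = Add(-4, Mul(2, 7)) = Add(-4, 14) = 10)
Mul(Mul(Add(44, -79), Add(-19, 70)), Add(Mul(Function('Y')(-5, -5), 3), Pow(Add(63, 61), Rational(1, 2)))) = Mul(Mul(Add(44, -79), Add(-19, 70)), Add(Mul(10, 3), Pow(Add(63, 61), Rational(1, 2)))) = Mul(Mul(-35, 51), Add(30, Pow(124, Rational(1, 2)))) = Mul(-1785, Add(30, Mul(2, Pow(31, Rational(1, 2))))) = Add(-53550, Mul(-3570, Pow(31, Rational(1, 2))))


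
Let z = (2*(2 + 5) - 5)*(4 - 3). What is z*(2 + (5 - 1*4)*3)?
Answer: 45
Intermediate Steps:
z = 9 (z = (2*7 - 5)*1 = (14 - 5)*1 = 9*1 = 9)
z*(2 + (5 - 1*4)*3) = 9*(2 + (5 - 1*4)*3) = 9*(2 + (5 - 4)*3) = 9*(2 + 1*3) = 9*(2 + 3) = 9*5 = 45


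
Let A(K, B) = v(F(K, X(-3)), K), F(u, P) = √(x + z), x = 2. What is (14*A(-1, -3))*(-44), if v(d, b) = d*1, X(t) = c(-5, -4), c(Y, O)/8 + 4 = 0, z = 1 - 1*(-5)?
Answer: -1232*√2 ≈ -1742.3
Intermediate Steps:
z = 6 (z = 1 + 5 = 6)
c(Y, O) = -32 (c(Y, O) = -32 + 8*0 = -32 + 0 = -32)
X(t) = -32
F(u, P) = 2*√2 (F(u, P) = √(2 + 6) = √8 = 2*√2)
v(d, b) = d
A(K, B) = 2*√2
(14*A(-1, -3))*(-44) = (14*(2*√2))*(-44) = (28*√2)*(-44) = -1232*√2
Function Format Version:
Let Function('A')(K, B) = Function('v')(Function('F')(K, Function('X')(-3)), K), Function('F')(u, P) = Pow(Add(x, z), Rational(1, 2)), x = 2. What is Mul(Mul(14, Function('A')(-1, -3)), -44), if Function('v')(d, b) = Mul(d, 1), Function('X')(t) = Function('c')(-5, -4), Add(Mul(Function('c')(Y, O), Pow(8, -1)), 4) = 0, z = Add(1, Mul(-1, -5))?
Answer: Mul(-1232, Pow(2, Rational(1, 2))) ≈ -1742.3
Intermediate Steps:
z = 6 (z = Add(1, 5) = 6)
Function('c')(Y, O) = -32 (Function('c')(Y, O) = Add(-32, Mul(8, 0)) = Add(-32, 0) = -32)
Function('X')(t) = -32
Function('F')(u, P) = Mul(2, Pow(2, Rational(1, 2))) (Function('F')(u, P) = Pow(Add(2, 6), Rational(1, 2)) = Pow(8, Rational(1, 2)) = Mul(2, Pow(2, Rational(1, 2))))
Function('v')(d, b) = d
Function('A')(K, B) = Mul(2, Pow(2, Rational(1, 2)))
Mul(Mul(14, Function('A')(-1, -3)), -44) = Mul(Mul(14, Mul(2, Pow(2, Rational(1, 2)))), -44) = Mul(Mul(28, Pow(2, Rational(1, 2))), -44) = Mul(-1232, Pow(2, Rational(1, 2)))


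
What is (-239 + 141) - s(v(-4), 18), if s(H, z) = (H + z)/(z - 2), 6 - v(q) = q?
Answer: -399/4 ≈ -99.750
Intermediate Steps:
v(q) = 6 - q
s(H, z) = (H + z)/(-2 + z)
(-239 + 141) - s(v(-4), 18) = (-239 + 141) - ((6 - 1*(-4)) + 18)/(-2 + 18) = -98 - ((6 + 4) + 18)/16 = -98 - (10 + 18)/16 = -98 - 28/16 = -98 - 1*7/4 = -98 - 7/4 = -399/4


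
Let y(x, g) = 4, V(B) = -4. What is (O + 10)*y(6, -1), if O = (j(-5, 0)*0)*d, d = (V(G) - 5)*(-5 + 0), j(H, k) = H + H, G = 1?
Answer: 40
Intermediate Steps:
j(H, k) = 2*H
d = 45 (d = (-4 - 5)*(-5 + 0) = -9*(-5) = 45)
O = 0 (O = ((2*(-5))*0)*45 = -10*0*45 = 0*45 = 0)
(O + 10)*y(6, -1) = (0 + 10)*4 = 10*4 = 40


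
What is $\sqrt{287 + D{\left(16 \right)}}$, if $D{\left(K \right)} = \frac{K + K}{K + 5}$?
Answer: $\frac{\sqrt{127239}}{21} \approx 16.986$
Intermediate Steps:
$D{\left(K \right)} = \frac{2 K}{5 + K}$
$\sqrt{287 + D{\left(16 \right)}} = \sqrt{287 + 2 \cdot 16 \frac{1}{5 + 16}} = \sqrt{287 + 2 \cdot 16 \cdot \frac{1}{21}} = \sqrt{287 + \frac{32}{21}} = \sqrt{\frac{6059}{21}} = \frac{\sqrt{127239}}{21}$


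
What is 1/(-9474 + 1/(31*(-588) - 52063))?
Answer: -70291/665936935 ≈ -0.00010555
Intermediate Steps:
1/(-9474 + 1/(31*(-588) - 52063)) = 1/(-9474 + 1/(-18228 - 52063)) = 1/(-9474 + 1/(-70291)) = 1/(-9474 - 1/70291) = 1/(-665936935/70291) = -70291/665936935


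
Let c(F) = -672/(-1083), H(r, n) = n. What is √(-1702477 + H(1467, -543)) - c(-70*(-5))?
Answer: -224/361 + 2*I*√425755 ≈ -0.6205 + 1305.0*I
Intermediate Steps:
c(F) = 224/361 (c(F) = -672*(-1/1083) = 224/361)
√(-1702477 + H(1467, -543)) - c(-70*(-5)) = √(-1702477 - 543) - 1*224/361 = √(-1703020) - 224/361 = 2*I*√425755 - 224/361 = -224/361 + 2*I*√425755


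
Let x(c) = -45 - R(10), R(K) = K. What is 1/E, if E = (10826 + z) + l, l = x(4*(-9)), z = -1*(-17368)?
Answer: 1/28139 ≈ 3.5538e-5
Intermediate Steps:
z = 17368
x(c) = -55 (x(c) = -45 - 1*10 = -45 - 10 = -55)
l = -55
E = 28139 (E = (10826 + 17368) - 55 = 28194 - 55 = 28139)
1/E = 1/28139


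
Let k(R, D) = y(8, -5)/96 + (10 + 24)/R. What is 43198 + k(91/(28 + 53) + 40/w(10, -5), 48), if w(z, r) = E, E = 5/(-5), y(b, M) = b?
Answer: 1632336125/37788 ≈ 43197.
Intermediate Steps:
E = -1 (E = 5*(-⅕) = -1)
w(z, r) = -1
k(R, D) = 1/12 + 34/R (k(R, D) = 8/96 + (10 + 24)/R = 8*(1/96) + 34/R = 1/12 + 34/R)
43198 + k(91/(28 + 53) + 40/w(10, -5), 48) = 43198 + (408 + (91/(28 + 53) + 40/(-1)))/(12*(91/(28 + 53) + 40/(-1))) = 43198 + (408 + (91/81 + 40*(-1)))/(12*(91/81 + 40*(-1))) = 43198 + (408 + (91*(1/81) - 40))/(12*(91*(1/81) - 40)) = 43198 + (408 + (91/81 - 40))/(12*(91/81 - 40)) = 43198 + (408 - 3149/81)/(12*(-3149/81)) = 43198 + (1/12)*(-81/3149)*(29899/81) = 43198 - 29899/37788 = 1632336125/37788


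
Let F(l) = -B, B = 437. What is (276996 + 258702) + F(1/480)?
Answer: 535261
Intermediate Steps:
F(l) = -437 (F(l) = -1*437 = -437)
(276996 + 258702) + F(1/480) = (276996 + 258702) - 437 = 535698 - 437 = 535261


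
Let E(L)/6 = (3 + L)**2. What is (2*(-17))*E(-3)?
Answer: 0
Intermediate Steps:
E(L) = 6*(3 + L)**2
(2*(-17))*E(-3) = (2*(-17))*(6*(3 - 3)**2) = -204*0**2 = -204*0 = -34*0 = 0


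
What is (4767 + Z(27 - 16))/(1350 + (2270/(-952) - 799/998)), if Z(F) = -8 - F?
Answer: 1127763952/319900873 ≈ 3.5254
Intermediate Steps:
(4767 + Z(27 - 16))/(1350 + (2270/(-952) - 799/998)) = (4767 + (-8 - (27 - 16)))/(1350 + (2270/(-952) - 799/998)) = (4767 + (-8 - 1*11))/(1350 + (2270*(-1/952) - 799*1/998)) = (4767 + (-8 - 11))/(1350 + (-1135/476 - 799/998)) = (4767 - 19)/(1350 - 756527/237524) = 4748/(319900873/237524) = 4748*(237524/319900873) = 1127763952/319900873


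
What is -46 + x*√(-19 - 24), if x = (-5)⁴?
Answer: -46 + 625*I*√43 ≈ -46.0 + 4098.4*I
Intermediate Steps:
x = 625
-46 + x*√(-19 - 24) = -46 + 625*√(-19 - 24) = -46 + 625*√(-43) = -46 + 625*(I*√43) = -46 + 625*I*√43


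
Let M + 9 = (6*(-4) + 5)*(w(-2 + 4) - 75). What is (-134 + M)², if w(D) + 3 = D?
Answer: 1692601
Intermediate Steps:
w(D) = -3 + D
M = 1435 (M = -9 + (6*(-4) + 5)*((-3 + (-2 + 4)) - 75) = -9 + (-24 + 5)*((-3 + 2) - 75) = -9 - 19*(-1 - 75) = -9 - 19*(-76) = -9 + 1444 = 1435)
(-134 + M)² = (-134 + 1435)² = 1301² = 1692601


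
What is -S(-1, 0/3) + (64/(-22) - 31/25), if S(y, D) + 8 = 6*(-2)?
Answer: 4359/275 ≈ 15.851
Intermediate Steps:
S(y, D) = -20 (S(y, D) = -8 + 6*(-2) = -8 - 12 = -20)
-S(-1, 0/3) + (64/(-22) - 31/25) = -1*(-20) + (64/(-22) - 31/25) = 20 + (64*(-1/22) - 31*1/25) = 20 + (-32/11 - 31/25) = 20 - 1141/275 = 4359/275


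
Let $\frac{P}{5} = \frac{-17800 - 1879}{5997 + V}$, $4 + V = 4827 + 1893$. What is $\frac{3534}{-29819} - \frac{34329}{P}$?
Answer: $\frac{13013396733633}{2934040505} \approx 4435.3$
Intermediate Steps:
$V = 6716$ ($V = -4 + \left(4827 + 1893\right) = -4 + 6720 = 6716$)
$P = - \frac{98395}{12713}$ ($P = 5 \frac{-17800 - 1879}{5997 + 6716} = 5 \left(- \frac{19679}{12713}\right) = - \frac{98395}{12713} \approx -7.7397$)
$\frac{3534}{-29819} - \frac{34329}{P} = \frac{3534}{-29819} - \frac{34329}{- \frac{98395}{12713}} = 3534 \left(- \frac{1}{29819}\right) - - \frac{436424577}{98395} = - \frac{3534}{29819} + \frac{436424577}{98395} = \frac{13013396733633}{2934040505}$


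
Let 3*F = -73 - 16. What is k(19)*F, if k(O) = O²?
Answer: -32129/3 ≈ -10710.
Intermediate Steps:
F = -89/3 (F = (-73 - 16)/3 = (⅓)*(-89) = -89/3 ≈ -29.667)
k(19)*F = 19²*(-89/3) = 361*(-89/3) = -32129/3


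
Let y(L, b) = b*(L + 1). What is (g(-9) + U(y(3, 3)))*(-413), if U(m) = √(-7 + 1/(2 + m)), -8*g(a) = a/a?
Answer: 413/8 - 59*I*√1358/2 ≈ 51.625 - 1087.1*I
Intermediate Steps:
y(L, b) = b*(1 + L)
g(a) = -⅛ (g(a) = -a/(8*a) = -⅛*1 = -⅛)
(g(-9) + U(y(3, 3)))*(-413) = (-⅛ + √((-13 - 21*(1 + 3))/(2 + 3*(1 + 3))))*(-413) = (-⅛ + √((-13 - 21*4)/(2 + 3*4)))*(-413) = (-⅛ + √((-13 - 7*12)/(2 + 12)))*(-413) = (-⅛ + √((-13 - 84)/14))*(-413) = (-⅛ + √((1/14)*(-97)))*(-413) = (-⅛ + √(-97/14))*(-413) = (-⅛ + I*√1358/14)*(-413) = 413/8 - 59*I*√1358/2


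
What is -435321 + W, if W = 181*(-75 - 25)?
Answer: -453421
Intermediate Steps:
W = -18100 (W = 181*(-100) = -18100)
-435321 + W = -435321 - 18100 = -453421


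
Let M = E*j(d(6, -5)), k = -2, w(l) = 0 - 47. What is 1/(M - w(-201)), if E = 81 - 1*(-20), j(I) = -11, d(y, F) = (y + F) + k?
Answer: -1/1064 ≈ -0.00093985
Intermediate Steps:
w(l) = -47
d(y, F) = -2 + F + y (d(y, F) = (y + F) - 2 = (F + y) - 2 = -2 + F + y)
E = 101 (E = 81 + 20 = 101)
M = -1111 (M = 101*(-11) = -1111)
1/(M - w(-201)) = 1/(-1111 - 1*(-47)) = 1/(-1111 + 47) = 1/(-1064) = -1/1064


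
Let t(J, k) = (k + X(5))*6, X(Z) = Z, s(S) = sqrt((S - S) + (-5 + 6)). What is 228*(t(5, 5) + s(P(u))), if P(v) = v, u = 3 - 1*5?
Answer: 13908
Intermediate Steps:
u = -2 (u = 3 - 5 = -2)
s(S) = 1 (s(S) = sqrt(0 + 1) = sqrt(1) = 1)
t(J, k) = 30 + 6*k (t(J, k) = (k + 5)*6 = (5 + k)*6 = 30 + 6*k)
228*(t(5, 5) + s(P(u))) = 228*((30 + 6*5) + 1) = 228*((30 + 30) + 1) = 228*(60 + 1) = 228*61 = 13908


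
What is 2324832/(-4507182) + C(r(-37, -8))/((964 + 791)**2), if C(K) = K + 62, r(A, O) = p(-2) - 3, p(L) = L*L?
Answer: -44199115607/85692797775 ≈ -0.51579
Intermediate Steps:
p(L) = L**2
r(A, O) = 1 (r(A, O) = (-2)**2 - 3 = 4 - 3 = 1)
C(K) = 62 + K
2324832/(-4507182) + C(r(-37, -8))/((964 + 791)**2) = 2324832/(-4507182) + (62 + 1)/((964 + 791)**2) = 2324832*(-1/4507182) + 63/(1755**2) = -387472/751197 + 63/3080025 = -387472/751197 + 63*(1/3080025) = -387472/751197 + 7/342225 = -44199115607/85692797775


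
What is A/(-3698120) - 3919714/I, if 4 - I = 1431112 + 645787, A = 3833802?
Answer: 653316853289/768060693740 ≈ 0.85061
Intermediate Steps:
I = -2076895 (I = 4 - (1431112 + 645787) = 4 - 1*2076899 = 4 - 2076899 = -2076895)
A/(-3698120) - 3919714/I = 3833802/(-3698120) - 3919714/(-2076895) = 3833802*(-1/3698120) - 3919714*(-1/2076895) = -1916901/1849060 + 3919714/2076895 = 653316853289/768060693740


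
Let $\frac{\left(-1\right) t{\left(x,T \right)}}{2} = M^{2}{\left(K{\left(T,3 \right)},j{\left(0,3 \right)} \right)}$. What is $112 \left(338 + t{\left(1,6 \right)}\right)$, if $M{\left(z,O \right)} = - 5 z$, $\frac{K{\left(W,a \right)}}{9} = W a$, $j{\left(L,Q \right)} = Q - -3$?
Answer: $-146928544$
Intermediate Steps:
$j{\left(L,Q \right)} = 3 + Q$ ($j{\left(L,Q \right)} = Q + 3 = 3 + Q$)
$K{\left(W,a \right)} = 9 W a$
$t{\left(x,T \right)} = - 36450 T^{2}$ ($t{\left(x,T \right)} = - 2 \left(- 5 \cdot 9 T 3\right)^{2} = - 2 \left(- 5 \cdot 27 T\right)^{2} = - 2 \left(- 135 T\right)^{2} = - 2 \cdot 18225 T^{2} = - 36450 T^{2}$)
$112 \left(338 + t{\left(1,6 \right)}\right) = 112 \left(338 - 36450 \cdot 6^{2}\right) = 112 \left(338 - 1312200\right) = 112 \left(-1311862\right) = -146928544$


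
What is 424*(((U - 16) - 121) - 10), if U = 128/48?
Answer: -183592/3 ≈ -61197.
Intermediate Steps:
U = 8/3 (U = 128*(1/48) = 8/3 ≈ 2.6667)
424*(((U - 16) - 121) - 10) = 424*(((8/3 - 16) - 121) - 10) = 424*((-40/3 - 121) - 10) = 424*(-403/3 - 10) = 424*(-433/3) = -183592/3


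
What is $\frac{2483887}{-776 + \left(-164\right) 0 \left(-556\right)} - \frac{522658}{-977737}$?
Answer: $- \frac{2428182641111}{758723912} \approx -3200.4$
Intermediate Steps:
$\frac{2483887}{-776 + \left(-164\right) 0 \left(-556\right)} - \frac{522658}{-977737} = \frac{2483887}{-776 + 0 \left(-556\right)} - - \frac{522658}{977737} = \frac{2483887}{-776 + 0} + \frac{522658}{977737} = \frac{2483887}{-776} + \frac{522658}{977737} = 2483887 \left(- \frac{1}{776}\right) + \frac{522658}{977737} = - \frac{2483887}{776} + \frac{522658}{977737} = - \frac{2428182641111}{758723912}$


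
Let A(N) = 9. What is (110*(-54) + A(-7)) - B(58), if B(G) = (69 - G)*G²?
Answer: -42935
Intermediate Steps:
B(G) = G²*(69 - G)
(110*(-54) + A(-7)) - B(58) = (110*(-54) + 9) - 58²*(69 - 1*58) = (-5940 + 9) - 3364*(69 - 58) = -5931 - 3364*11 = -5931 - 1*37004 = -5931 - 37004 = -42935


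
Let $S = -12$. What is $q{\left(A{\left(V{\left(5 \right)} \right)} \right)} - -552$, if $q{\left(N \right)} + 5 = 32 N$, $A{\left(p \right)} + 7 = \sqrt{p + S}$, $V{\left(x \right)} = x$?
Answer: $323 + 32 i \sqrt{7} \approx 323.0 + 84.664 i$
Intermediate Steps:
$A{\left(p \right)} = -7 + \sqrt{-12 + p}$ ($A{\left(p \right)} = -7 + \sqrt{p - 12} = -7 + \sqrt{-12 + p}$)
$q{\left(N \right)} = -5 + 32 N$
$q{\left(A{\left(V{\left(5 \right)} \right)} \right)} - -552 = \left(-5 + 32 \left(-7 + \sqrt{-12 + 5}\right)\right) - -552 = \left(-5 + 32 \left(-7 + \sqrt{-7}\right)\right) + \left(-48 + 600\right) = \left(-5 + 32 \left(-7 + i \sqrt{7}\right)\right) + 552 = \left(-5 - \left(224 - 32 i \sqrt{7}\right)\right) + 552 = \left(-229 + 32 i \sqrt{7}\right) + 552 = 323 + 32 i \sqrt{7}$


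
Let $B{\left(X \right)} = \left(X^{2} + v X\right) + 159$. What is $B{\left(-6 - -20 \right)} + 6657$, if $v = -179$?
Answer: $4506$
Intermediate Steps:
$B{\left(X \right)} = 159 + X^{2} - 179 X$ ($B{\left(X \right)} = \left(X^{2} - 179 X\right) + 159 = 159 + X^{2} - 179 X$)
$B{\left(-6 - -20 \right)} + 6657 = \left(159 + \left(-6 - -20\right)^{2} - 179 \left(-6 - -20\right)\right) + 6657 = \left(159 + \left(-6 + 20\right)^{2} - 179 \left(-6 + 20\right)\right) + 6657 = \left(159 + 14^{2} - 2506\right) + 6657 = \left(159 + 196 - 2506\right) + 6657 = -2151 + 6657 = 4506$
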